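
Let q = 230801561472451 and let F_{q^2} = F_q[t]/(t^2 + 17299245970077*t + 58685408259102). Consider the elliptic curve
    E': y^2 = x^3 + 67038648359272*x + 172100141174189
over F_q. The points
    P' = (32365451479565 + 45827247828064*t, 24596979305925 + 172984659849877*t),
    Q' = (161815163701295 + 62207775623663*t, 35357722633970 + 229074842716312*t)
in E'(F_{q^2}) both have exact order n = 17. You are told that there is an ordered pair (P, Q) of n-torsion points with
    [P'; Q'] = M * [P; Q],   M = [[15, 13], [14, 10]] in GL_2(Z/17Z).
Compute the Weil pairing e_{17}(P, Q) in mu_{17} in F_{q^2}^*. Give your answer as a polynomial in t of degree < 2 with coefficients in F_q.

The 17-Weil pairing on E[17] over F_{230801561472451} is alternating-bilinear: e_{17}(P',Q') = e_{17}(P,Q)^det(M).
det(M) mod 17 = 2; its inverse in (Z/17)^* is 9 (check: 2*9 mod 17 = 1).
Run Miller on y^2=x^3+67038648359272*x+172100141174189 over F_{230801561472451}: ladder 10001 (5 bits); e = f_P(D_Q)/f_Q(D_P).
Miller gives e_{17}(P',Q') = 131432046201467 + 18437592891937*t in F_{230801561472451^2}.
Thus e_{17}(P,Q) = 4536968526463 + 175882532564390*t.

4536968526463 + 175882532564390*t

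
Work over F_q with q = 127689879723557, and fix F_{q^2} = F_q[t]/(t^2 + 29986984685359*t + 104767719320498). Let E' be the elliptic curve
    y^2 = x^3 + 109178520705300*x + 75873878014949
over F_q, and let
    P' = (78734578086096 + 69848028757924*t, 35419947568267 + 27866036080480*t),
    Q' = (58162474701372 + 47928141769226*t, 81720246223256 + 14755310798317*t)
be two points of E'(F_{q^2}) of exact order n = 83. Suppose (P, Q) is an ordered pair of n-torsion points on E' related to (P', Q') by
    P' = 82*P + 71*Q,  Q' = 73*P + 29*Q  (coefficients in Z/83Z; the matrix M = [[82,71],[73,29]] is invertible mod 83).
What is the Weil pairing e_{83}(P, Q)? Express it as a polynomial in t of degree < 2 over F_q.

117993696080863 + 43628415482557*t

e_{83}(aP+bQ,cP+dQ) = e_{83}(P,Q)^(ad-bc); with (a,b,c,d)=(82,71,73,29) this gives the det-83 law.
Hence e(P,Q) = e(P',Q')^{44} where 44 = 17^{-1} mod 83.
Double-and-add over 1010011: 7-1 doublings, 4-1 additions; each step l_{T,T}/v_{2T} or l_{T,P'}/v at Q'+S for random S.
So e_{83}(P',Q') = 78611350108345 + 81418033661382*t.
Raise to 44: e(P,Q) = 117993696080863 + 43628415482557*t in mu_{83}.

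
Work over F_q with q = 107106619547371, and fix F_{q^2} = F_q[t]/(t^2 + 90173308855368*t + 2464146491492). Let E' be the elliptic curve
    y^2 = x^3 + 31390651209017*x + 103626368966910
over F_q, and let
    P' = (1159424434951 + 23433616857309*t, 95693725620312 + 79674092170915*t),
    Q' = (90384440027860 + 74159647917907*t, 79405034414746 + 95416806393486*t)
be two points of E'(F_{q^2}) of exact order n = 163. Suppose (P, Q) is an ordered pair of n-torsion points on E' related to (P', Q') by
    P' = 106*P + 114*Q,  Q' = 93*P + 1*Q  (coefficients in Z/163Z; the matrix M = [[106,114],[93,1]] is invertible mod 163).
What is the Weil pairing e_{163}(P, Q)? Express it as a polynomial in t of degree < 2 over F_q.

40974411814277 + 88804363091965*t

e_{163} is bilinear + alternating on E[163], so e_{163}(106*P + 114*Q, 93*P + 1*Q) = e_{163}(P,Q)^(106*1-114*93).
Hence e(P,Q) = e(P',Q')^{28} where 28 = 99^{-1} mod 163.
n = 163 = (10100011)_2 (8 bits, wt 4); accumulate f_{163,P'}(Q'+S)/f_{163,P'}(S) along the 7-step ladder.
So e_{163}(P',Q') = 96857871432546 + 89133301539206*t.
(96857871432546 + 89133301539206*t)^{28} mod (107106619547371,f) = 40974411814277 + 88804363091965*t.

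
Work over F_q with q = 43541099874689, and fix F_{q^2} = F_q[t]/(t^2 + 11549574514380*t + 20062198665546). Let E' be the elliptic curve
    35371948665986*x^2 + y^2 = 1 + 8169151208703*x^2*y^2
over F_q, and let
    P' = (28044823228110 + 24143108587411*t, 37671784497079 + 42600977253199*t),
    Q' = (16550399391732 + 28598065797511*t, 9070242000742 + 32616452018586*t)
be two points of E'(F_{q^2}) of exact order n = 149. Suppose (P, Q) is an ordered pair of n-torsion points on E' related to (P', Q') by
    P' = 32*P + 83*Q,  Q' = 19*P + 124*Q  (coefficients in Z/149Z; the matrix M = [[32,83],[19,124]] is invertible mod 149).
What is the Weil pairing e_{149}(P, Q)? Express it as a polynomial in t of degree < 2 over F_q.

39098253597680 + 41671342224764*t

e_{149} is bilinear + alternating on E[149], so e_{149}(32*P + 83*Q, 19*P + 124*Q) = e_{149}(P,Q)^(32*124-83*19).
32*124 - 83*19 = 2391; reduced mod 149: det = 7, inverse 64.
Edwards->Montgomery: u=(1+y)/(1-y), v=u/x -> 28201013369003v^2=u^3+u; then x_W=17685974332993u: y^2=x^3+17202561272274*x.
Build f_{149,P'} and f_{149,Q'} via the 8-bit ladder of 149=10010101_2; evaluate at shifted divisors; quotient in F_{43541099874689^2}.
f_P(D_Q)/f_Q(D_P) = 25739773760913 + 19563805014737*t.
Finally e_{149}(P,Q) = 39098253597680 + 41671342224764*t.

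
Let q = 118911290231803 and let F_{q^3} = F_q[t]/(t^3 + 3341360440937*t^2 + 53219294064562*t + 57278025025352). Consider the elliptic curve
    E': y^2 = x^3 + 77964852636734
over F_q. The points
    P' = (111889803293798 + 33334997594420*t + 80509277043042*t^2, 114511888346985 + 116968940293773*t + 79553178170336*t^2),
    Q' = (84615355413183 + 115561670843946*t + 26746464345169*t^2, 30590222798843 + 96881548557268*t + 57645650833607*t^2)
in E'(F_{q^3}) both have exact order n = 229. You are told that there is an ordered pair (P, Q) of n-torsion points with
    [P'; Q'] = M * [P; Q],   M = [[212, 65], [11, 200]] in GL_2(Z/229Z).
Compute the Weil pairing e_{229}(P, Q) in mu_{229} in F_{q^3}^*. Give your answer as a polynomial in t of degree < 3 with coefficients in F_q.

e_{229}(aP+bQ,cP+dQ) = e_{229}(P,Q)^(ad-bc); with (a,b,c,d)=(212,65,11,200) this gives the det-229 law.
det M = 212*200 - 65*11 = 41685 = 7 (mod 229); 7^{-1} = 131 (mod 229).
n = 229 = (11100101)_2 (8 bits, wt 5); accumulate f_{229,P'}(Q'+S)/f_{229,P'}(S) along the 7-step ladder.
The quotient is 50446680147888 + 63303830494787*t + 116042091773693*t^2.
Thus e_{229}(P,Q) = 117514228111730 + 48407640705417*t + 112260669997477*t^2.

117514228111730 + 48407640705417*t + 112260669997477*t^2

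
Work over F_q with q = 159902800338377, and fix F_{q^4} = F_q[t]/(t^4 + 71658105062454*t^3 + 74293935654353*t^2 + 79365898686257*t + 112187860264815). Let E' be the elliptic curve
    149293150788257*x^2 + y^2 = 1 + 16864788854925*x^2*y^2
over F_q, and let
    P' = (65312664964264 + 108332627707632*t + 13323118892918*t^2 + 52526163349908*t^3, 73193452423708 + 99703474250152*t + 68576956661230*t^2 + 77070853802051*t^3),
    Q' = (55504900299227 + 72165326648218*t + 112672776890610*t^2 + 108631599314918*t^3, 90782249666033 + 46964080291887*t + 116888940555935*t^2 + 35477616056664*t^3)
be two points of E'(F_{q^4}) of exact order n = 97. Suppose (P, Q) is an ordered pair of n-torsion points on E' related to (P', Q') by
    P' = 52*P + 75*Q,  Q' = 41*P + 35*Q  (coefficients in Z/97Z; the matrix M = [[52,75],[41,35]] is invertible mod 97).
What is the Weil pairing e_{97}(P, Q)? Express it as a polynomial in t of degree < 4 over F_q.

119963526873362 + 73804756188454*t + 21899346028311*t^2 + 159266871574118*t^3

e_{97} is bilinear + alternating on E[97], so e_{97}(52*P + 75*Q, 41*P + 35*Q) = e_{97}(P,Q)^(52*35-75*41).
Hence e(P,Q) = e(P',Q')^{81} where 81 = 6^{-1} mod 97.
Map (x,y)_Ed via u=(1+y)/(1-y), v=(1+y)/((1-y)x) to Montgomery A=102534873477007,B=64586900710464; then to (a',b')=(62865179181066,0).
n = 97 = (1100001)_2 (7 bits, wt 3); accumulate f_{97,P'}(Q'+S)/f_{97,P'}(S) along the 6-step ladder.
f_P(D_Q)/f_Q(D_P) = 59747936158990 + 60303407966491*t + 29386610481191*t^2 + 158175088813680*t^3.
Raise to 81: e(P,Q) = 119963526873362 + 73804756188454*t + 21899346028311*t^2 + 159266871574118*t^3 in mu_{97}.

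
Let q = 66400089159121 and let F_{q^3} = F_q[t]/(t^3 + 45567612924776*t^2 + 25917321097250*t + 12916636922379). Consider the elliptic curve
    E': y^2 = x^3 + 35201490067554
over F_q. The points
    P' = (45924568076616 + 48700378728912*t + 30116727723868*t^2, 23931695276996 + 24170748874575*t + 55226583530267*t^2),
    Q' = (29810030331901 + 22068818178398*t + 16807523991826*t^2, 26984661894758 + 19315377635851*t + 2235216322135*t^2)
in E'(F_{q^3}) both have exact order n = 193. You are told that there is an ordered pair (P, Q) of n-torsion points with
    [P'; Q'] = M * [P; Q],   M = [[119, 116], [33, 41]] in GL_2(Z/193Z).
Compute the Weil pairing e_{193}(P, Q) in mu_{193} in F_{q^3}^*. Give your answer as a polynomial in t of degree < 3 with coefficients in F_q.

32520899092723 + 55985075154837*t + 47091836887692*t^2

e_{193}(aP+bQ,cP+dQ) = e_{193}(P,Q)^(ad-bc); with (a,b,c,d)=(119,116,33,41) this gives the det-193 law.
119*41 - 116*33 = 1051; reduced mod 193: det = 86, inverse 101.
Run Miller on y^2=x^3+35201490067554 over F_{66400089159121}: ladder 11000001 (8 bits); e = f_P(D_Q)/f_Q(D_P).
f_P(D_Q)/f_Q(D_P) = 18528975821422 + 41429819354266*t + 56172653359553*t^2.
e_{193}(P,Q) = (18528975821422 + 41429819354266*t + 56172653359553*t^2)^{101} = 32520899092723 + 55985075154837*t + 47091836887692*t^2.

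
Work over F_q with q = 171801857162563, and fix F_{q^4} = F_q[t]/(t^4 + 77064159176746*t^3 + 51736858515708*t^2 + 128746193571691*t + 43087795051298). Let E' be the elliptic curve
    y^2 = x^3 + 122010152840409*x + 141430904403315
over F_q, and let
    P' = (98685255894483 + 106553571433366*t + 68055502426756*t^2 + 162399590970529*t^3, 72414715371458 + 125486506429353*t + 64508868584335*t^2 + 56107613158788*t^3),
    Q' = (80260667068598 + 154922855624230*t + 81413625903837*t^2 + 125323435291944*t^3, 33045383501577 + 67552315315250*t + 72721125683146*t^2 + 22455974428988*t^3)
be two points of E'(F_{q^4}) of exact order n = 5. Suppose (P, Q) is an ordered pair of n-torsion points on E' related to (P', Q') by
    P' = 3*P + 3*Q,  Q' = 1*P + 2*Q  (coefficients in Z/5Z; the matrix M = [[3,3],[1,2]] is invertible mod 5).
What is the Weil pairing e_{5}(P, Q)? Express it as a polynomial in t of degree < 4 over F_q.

123340309009714 + 141025408244236*t + 62102745005086*t^2 + 33750199402856*t^3

e_{5}(aP+bQ,cP+dQ) = e_{5}(P,Q)^(ad-bc); with (a,b,c,d)=(3,3,1,2) this gives the det-5 law.
So e_{5}(P,Q) = e_{5}(P',Q')^{2}, since 3*2 = 1 mod 5.
Build f_{5,P'} and f_{5,Q'} via the 3-bit ladder of 5=101_2; evaluate at shifted divisors; quotient in F_{171801857162563^4}.
f_P(D_Q)/f_Q(D_P) = 34779033941066 + 113467135950211*t + 18237833213745*t^2 + 50034107492536*t^3.
Thus e_{5}(P,Q) = 123340309009714 + 141025408244236*t + 62102745005086*t^2 + 33750199402856*t^3.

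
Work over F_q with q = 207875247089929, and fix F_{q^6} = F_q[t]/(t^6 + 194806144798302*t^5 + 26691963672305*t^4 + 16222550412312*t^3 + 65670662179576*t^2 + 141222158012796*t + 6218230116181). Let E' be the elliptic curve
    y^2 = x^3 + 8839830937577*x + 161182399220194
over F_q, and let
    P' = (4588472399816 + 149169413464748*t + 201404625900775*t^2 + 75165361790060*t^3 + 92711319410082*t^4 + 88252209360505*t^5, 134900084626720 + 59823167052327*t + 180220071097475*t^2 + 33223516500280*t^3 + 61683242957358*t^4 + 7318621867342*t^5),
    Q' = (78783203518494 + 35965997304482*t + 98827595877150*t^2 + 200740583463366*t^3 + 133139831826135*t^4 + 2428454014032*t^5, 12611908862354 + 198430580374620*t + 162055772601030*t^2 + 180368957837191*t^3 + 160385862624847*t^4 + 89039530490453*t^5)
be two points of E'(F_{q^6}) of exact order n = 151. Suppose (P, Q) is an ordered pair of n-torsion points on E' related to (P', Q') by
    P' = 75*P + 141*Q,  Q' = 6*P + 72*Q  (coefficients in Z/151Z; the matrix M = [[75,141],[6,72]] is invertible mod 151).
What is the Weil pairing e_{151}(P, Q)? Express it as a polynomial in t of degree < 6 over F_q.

163254172775437 + 50487343801625*t + 126497626747065*t^2 + 126623090528175*t^3 + 14104787584838*t^4 + 34879107882495*t^5

Alternating bilinearity on E[151] (values in mu_{151} in F_{207875247089929^6}) gives e(P',Q') = e(P,Q)^det(M).
Inverting 24 mod 151: 107. Thus e_{151}(P,Q) = e(P',Q')^{107}.
Miller loop for e_{151} over F_{207875247089929^6}: bits of 151 = 10010111; 7 double steps + 4 add steps, l/v at each.
Miller gives e_{151}(P',Q') = 48483025205081 + 58159072504129*t + 181452946532689*t^2 + 90046693437405*t^3 + 121868659775257*t^4 + 19483717106417*t^5 in F_{207875247089929^6}.
Raise to 107: e(P,Q) = 163254172775437 + 50487343801625*t + 126497626747065*t^2 + 126623090528175*t^3 + 14104787584838*t^4 + 34879107882495*t^5 in mu_{151}.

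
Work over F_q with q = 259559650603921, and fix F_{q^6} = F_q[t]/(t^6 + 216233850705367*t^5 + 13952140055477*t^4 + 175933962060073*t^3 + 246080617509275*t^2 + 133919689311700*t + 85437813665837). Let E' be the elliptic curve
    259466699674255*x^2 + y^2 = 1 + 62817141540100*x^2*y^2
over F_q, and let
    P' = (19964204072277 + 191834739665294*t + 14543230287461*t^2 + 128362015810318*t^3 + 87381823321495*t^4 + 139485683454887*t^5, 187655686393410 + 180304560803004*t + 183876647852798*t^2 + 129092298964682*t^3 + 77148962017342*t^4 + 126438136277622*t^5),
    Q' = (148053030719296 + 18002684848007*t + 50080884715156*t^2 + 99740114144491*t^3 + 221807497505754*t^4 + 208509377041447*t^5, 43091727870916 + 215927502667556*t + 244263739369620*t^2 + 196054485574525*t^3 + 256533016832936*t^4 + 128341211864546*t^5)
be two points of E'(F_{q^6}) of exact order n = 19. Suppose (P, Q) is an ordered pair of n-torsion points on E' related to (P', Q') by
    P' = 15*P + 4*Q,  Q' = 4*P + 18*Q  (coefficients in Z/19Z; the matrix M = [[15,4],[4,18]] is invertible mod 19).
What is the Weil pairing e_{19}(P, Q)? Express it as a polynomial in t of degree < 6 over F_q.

Since e_{19}(P,P)=e_{19}(Q,Q)=1 and e_{19}(Q,P)=e_{19}(P,Q)^{-1}, expanding e_{19}(15*P + 4*Q,4*P + 18*Q) leaves e(P,Q)^det(M).
15*18 - 4*4 = 254; reduced mod 19: det = 7, inverse 11.
Edwards a_E,d_E -> Montgomery A=70499780123476,B=215046673988846 -> Weierstrass 87377020773280,21995618793967 via alpha=96973915303046,beta=114052302184519.
Run Miller on y^2=x^3+87377020773280*x+21995618793967 over F_{259559650603921}: ladder 10011 (5 bits); e = f_P(D_Q)/f_Q(D_P).
Result: e(P',Q') = 218967851349869 + 141541759612231*t + 102747669127030*t^2 + 10758076098510*t^3 + 114521217009117*t^4 + 93654429943344*t^5.
Raise to 11: e(P,Q) = 82867535306409 + 99662881243426*t + 9515246525386*t^2 + 253631800582782*t^3 + 89077364024920*t^4 + 75481404458905*t^5 in mu_{19}.

82867535306409 + 99662881243426*t + 9515246525386*t^2 + 253631800582782*t^3 + 89077364024920*t^4 + 75481404458905*t^5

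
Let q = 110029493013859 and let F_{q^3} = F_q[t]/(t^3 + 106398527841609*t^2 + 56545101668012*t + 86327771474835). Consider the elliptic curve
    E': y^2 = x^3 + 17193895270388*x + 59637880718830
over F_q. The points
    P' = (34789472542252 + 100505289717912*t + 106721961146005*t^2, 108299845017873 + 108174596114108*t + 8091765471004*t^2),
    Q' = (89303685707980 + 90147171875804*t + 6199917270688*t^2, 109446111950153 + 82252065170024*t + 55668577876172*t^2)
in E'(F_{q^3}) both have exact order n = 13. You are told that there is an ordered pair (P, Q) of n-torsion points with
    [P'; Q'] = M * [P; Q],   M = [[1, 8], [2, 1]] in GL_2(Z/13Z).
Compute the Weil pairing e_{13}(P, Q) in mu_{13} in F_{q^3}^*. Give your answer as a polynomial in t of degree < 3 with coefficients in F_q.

The 13-Weil pairing on E[13] over F_{110029493013859} is alternating-bilinear: e_{13}(P',Q') = e_{13}(P,Q)^det(M).
det(M) mod 13 = 11; its inverse in (Z/13)^* is 6 (check: 11*6 mod 13 = 1).
n = 13 = (1101)_2 (4 bits, wt 3); accumulate f_{13,P'}(Q'+S)/f_{13,P'}(S) along the 3-step ladder.
Result: e(P',Q') = 47034229086199 + 90733541458652*t + 17779876231091*t^2.
Thus e_{13}(P,Q) = 32504541148948 + 43184498246392*t + 106346556013967*t^2.

32504541148948 + 43184498246392*t + 106346556013967*t^2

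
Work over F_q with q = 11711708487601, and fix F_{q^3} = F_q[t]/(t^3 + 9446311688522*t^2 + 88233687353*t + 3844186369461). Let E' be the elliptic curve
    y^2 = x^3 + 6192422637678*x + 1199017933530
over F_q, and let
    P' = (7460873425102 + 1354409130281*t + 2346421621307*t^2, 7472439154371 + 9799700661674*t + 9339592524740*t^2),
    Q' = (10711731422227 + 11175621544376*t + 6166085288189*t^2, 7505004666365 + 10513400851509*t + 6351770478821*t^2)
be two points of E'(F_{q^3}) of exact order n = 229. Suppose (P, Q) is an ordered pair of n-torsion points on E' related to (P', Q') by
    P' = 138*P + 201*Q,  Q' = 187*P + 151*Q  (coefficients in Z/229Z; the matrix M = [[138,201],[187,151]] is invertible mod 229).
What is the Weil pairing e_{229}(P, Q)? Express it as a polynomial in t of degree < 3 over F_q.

Under M = [[138,201],[187,151]] in GL_2(Z/229), e_{229}(P',Q') = e_{229}(P,Q)^(138*151-201*187 mod 229).
det(M) mod 229 = 197; its inverse in (Z/229)^* is 93 (check: 197*93 mod 229 = 1).
Run Miller on y^2=x^3+6192422637678*x+1199017933530 over F_{11711708487601}: ladder 11100101 (8 bits); e = f_P(D_Q)/f_Q(D_P).
Miller gives e_{229}(P',Q') = 10338164827708 + 8132428567122*t + 10344814104977*t^2 in F_{11711708487601^3}.
Raise to 93: e(P,Q) = 8185697966608 + 9076602016644*t + 7346990854441*t^2 in mu_{229}.

8185697966608 + 9076602016644*t + 7346990854441*t^2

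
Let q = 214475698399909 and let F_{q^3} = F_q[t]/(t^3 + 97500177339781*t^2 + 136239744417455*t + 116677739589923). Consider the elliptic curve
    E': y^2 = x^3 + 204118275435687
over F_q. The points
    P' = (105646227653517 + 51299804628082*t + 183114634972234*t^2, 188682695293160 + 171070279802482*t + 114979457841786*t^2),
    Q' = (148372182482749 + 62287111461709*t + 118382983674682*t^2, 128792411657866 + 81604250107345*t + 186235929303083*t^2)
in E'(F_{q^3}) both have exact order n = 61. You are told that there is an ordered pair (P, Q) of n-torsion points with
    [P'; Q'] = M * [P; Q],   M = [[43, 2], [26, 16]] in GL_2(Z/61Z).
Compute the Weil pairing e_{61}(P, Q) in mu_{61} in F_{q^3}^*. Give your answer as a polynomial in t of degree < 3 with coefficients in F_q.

The 61-Weil pairing on E[61] over F_{214475698399909} is alternating-bilinear: e_{61}(P',Q') = e_{61}(P,Q)^det(M).
43*16 - 2*26 = 636; reduced mod 61: det = 26, inverse 54.
Build f_{61,P'} and f_{61,Q'} via the 6-bit ladder of 61=111101_2; evaluate at shifted divisors; quotient in F_{214475698399909^3}.
Miller gives e_{61}(P',Q') = 59019234260639 + 16297904276294*t + 12200275526431*t^2 in F_{214475698399909^3}.
(59019234260639 + 16297904276294*t + 12200275526431*t^2)^{54} mod (214475698399909,f) = 78606328752119 + 204285604410205*t + 191533243971097*t^2.

78606328752119 + 204285604410205*t + 191533243971097*t^2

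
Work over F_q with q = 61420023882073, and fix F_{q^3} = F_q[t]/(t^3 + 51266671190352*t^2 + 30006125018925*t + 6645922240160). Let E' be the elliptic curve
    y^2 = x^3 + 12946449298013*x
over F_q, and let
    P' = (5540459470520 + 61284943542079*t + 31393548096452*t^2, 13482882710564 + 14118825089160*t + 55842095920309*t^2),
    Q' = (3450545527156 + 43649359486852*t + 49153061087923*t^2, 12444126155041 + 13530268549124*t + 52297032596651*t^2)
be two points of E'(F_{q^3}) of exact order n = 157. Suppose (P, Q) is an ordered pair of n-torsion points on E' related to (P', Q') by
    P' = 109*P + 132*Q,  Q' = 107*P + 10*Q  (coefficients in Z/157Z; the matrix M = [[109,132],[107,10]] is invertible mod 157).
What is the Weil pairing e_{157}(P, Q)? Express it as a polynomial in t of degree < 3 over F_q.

Alternating bilinearity on E[157] (values in mu_{157} in F_{61420023882073^3}) gives e(P',Q') = e(P,Q)^det(M).
Hence e(P,Q) = e(P',Q')^{52} where 52 = 154^{-1} mod 157.
Miller loop for e_{157} over F_{61420023882073^3}: bits of 157 = 10011101; 7 double steps + 4 add steps, l/v at each.
Miller gives e_{157}(P',Q') = 53196890725204 + 31625119234072*t + 53995190840633*t^2 in F_{61420023882073^3}.
(53196890725204 + 31625119234072*t + 53995190840633*t^2)^{52} mod (61420023882073,f) = 58339635270417 + 33942979998499*t + 41362280612353*t^2.

58339635270417 + 33942979998499*t + 41362280612353*t^2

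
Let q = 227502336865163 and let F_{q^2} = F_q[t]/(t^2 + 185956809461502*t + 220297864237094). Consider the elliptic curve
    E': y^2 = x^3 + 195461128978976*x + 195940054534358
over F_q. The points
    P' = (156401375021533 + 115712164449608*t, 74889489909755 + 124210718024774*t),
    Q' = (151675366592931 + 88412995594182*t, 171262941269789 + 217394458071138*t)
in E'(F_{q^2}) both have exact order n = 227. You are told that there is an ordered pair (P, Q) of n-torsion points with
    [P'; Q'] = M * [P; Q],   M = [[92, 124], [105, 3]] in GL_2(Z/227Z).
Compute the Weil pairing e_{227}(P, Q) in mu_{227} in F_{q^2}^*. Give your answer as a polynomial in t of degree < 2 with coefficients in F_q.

e_{227}(aP+bQ,cP+dQ) = e_{227}(P,Q)^(ad-bc); with (a,b,c,d)=(92,124,105,3) this gives the det-227 law.
det M = 92*3 - 124*105 = -12744 = 195 (mod 227); 195^{-1} = 78 (mod 227).
8-bit Miller (11100011) on E'/F_{227502336865163} with a'=195461128978976, b'=195940054534358: accumulate tangent/chord ratios at Q'+S and P'+S'.
f_P(D_Q)/f_Q(D_P) = 179821937034023 + 71573490746297*t.
Raise to 78: e(P,Q) = 64002426041154 + 44128569391727*t in mu_{227}.

64002426041154 + 44128569391727*t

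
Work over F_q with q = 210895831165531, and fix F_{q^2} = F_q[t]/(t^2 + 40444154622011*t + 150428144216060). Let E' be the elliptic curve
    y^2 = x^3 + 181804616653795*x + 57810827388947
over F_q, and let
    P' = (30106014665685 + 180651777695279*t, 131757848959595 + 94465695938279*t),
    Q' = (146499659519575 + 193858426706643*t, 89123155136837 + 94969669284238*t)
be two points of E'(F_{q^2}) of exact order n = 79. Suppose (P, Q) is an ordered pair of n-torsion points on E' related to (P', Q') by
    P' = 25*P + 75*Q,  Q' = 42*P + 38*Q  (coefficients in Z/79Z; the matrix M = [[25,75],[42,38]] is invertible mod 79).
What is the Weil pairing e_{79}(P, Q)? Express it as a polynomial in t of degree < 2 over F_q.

82465417611981 + 114427943141261*t

e_{79}(aP+bQ,cP+dQ) = e_{79}(P,Q)^(ad-bc); with (a,b,c,d)=(25,75,42,38) this gives the det-79 law.
Inverting 12 mod 79: 33. Thus e_{79}(P,Q) = e(P',Q')^{33}.
n = 79 = (1001111)_2 (7 bits, wt 5); accumulate f_{79,P'}(Q'+S)/f_{79,P'}(S) along the 6-step ladder.
The quotient is 45351913966238 + 88708167114836*t.
Hence e(P,Q) = 82465417611981 + 114427943141261*t in F_{210895831165531^2}^*.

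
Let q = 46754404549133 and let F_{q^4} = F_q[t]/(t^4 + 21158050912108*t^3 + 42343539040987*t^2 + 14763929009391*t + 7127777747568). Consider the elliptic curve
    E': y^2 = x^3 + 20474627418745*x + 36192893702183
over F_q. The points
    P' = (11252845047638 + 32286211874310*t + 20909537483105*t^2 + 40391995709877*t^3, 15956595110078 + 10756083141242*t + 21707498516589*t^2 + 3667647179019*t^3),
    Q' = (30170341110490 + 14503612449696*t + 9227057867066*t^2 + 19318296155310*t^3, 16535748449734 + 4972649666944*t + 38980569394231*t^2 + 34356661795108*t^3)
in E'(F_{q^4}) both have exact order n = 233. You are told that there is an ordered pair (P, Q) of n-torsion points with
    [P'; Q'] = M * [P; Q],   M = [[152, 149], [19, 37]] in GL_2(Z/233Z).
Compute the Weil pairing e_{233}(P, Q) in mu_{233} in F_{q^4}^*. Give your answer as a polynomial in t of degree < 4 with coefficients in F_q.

e_{233}(aP+bQ,cP+dQ) = e_{233}(P,Q)^(ad-bc); with (a,b,c,d)=(152,149,19,37) this gives the det-233 law.
det(M) mod 233 = 230; its inverse in (Z/233)^* is 155 (check: 230*155 mod 233 = 1).
Miller loop for e_{233} over F_{46754404549133^4}: bits of 233 = 11101001; 7 double steps + 4 add steps, l/v at each.
The quotient is 18730535331329 + 348328252489*t + 30783846911334*t^2 + 34413176110387*t^3.
Thus e_{233}(P,Q) = 45309193014708 + 37463325175207*t + 11526953436984*t^2 + 30512360619878*t^3.

45309193014708 + 37463325175207*t + 11526953436984*t^2 + 30512360619878*t^3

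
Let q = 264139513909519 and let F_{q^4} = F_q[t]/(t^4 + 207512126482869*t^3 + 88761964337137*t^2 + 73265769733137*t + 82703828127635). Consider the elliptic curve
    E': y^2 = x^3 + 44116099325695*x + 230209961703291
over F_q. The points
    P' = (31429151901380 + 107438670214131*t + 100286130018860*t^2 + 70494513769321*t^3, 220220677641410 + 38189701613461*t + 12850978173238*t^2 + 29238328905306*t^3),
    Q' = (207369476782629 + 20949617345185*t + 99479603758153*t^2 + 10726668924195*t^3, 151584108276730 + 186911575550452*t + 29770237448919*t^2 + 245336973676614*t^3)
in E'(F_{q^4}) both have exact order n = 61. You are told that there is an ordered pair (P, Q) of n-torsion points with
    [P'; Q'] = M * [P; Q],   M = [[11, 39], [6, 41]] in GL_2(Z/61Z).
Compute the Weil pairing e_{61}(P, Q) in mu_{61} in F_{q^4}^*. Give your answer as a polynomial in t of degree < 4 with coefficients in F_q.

e_{61} is bilinear + alternating on E[61], so e_{61}(11*P + 39*Q, 6*P + 41*Q) = e_{61}(P,Q)^(11*41-39*6).
Inverting 34 mod 61: 9. Thus e_{61}(P,Q) = e(P',Q')^{9}.
6-bit Miller (111101) on E'/F_{264139513909519} with a'=44116099325695, b'=230209961703291: accumulate tangent/chord ratios at Q'+S and P'+S'.
Result: e(P',Q') = 63006514426592 + 198273166275689*t + 29910806916697*t^2 + 10388743285928*t^3.
Hence e(P,Q) = 95203775618466 + 38798951157424*t + 51722807433487*t^2 + 175661389407025*t^3 in F_{264139513909519^4}^*.

95203775618466 + 38798951157424*t + 51722807433487*t^2 + 175661389407025*t^3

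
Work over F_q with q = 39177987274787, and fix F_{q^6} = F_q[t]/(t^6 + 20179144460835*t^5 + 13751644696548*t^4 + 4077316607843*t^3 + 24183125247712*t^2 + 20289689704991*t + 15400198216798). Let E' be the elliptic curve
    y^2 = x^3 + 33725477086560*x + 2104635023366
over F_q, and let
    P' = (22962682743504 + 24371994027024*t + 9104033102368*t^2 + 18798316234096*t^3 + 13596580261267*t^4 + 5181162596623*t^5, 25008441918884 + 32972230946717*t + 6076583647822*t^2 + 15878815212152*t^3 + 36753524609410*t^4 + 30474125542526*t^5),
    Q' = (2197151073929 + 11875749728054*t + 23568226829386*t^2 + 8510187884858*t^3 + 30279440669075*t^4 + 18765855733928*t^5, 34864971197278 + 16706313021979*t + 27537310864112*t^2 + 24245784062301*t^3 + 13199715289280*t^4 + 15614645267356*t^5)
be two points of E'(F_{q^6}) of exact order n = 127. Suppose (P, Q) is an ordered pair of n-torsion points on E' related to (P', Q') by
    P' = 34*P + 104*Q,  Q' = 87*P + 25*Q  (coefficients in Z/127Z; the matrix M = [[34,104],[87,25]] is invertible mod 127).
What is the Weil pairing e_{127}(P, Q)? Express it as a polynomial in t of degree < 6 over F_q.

29326288782911 + 13806962807693*t + 32546889886063*t^2 + 17827923924237*t^3 + 11623239372111*t^4 + 800532720643*t^5

The 127-Weil pairing on E[127] over F_{39177987274787} is alternating-bilinear: e_{127}(P',Q') = e_{127}(P,Q)^det(M).
Hence e(P,Q) = e(P',Q')^{78} where 78 = 57^{-1} mod 127.
Miller loop for e_{127} over F_{39177987274787^6}: bits of 127 = 1111111; 6 double steps + 6 add steps, l/v at each.
The quotient is 36130751124718 + 5070100902844*t + 21784564657284*t^2 + 13971233421730*t^3 + 38952362320259*t^4 + 15231231422172*t^5.
Finally e_{127}(P,Q) = 29326288782911 + 13806962807693*t + 32546889886063*t^2 + 17827923924237*t^3 + 11623239372111*t^4 + 800532720643*t^5.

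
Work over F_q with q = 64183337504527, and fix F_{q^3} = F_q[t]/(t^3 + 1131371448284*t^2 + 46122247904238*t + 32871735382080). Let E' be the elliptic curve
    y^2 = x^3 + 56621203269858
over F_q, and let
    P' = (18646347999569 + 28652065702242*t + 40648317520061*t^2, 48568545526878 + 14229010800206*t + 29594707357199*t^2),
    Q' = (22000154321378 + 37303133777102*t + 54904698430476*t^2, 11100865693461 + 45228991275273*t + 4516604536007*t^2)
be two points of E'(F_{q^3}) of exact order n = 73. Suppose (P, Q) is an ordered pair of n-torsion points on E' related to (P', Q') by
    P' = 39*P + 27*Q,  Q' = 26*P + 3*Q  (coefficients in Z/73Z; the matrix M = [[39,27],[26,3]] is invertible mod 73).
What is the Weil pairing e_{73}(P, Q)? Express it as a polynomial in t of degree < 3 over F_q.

15299804959792 + 53732529682296*t + 8397588689825*t^2

e_{73}(aP+bQ,cP+dQ) = e_{73}(P,Q)^(ad-bc); with (a,b,c,d)=(39,27,26,3) this gives the det-73 law.
det(M) mod 73 = 72; its inverse in (Z/73)^* is 72 (check: 72*72 mod 73 = 1).
n = 73 = (1001001)_2 (7 bits, wt 3); accumulate f_{73,P'}(Q'+S)/f_{73,P'}(S) along the 6-step ladder.
Result: e(P',Q') = 36769345139978 + 44676951822045*t + 62226361512056*t^2.
e_{73}(P,Q) = (36769345139978 + 44676951822045*t + 62226361512056*t^2)^{72} = 15299804959792 + 53732529682296*t + 8397588689825*t^2.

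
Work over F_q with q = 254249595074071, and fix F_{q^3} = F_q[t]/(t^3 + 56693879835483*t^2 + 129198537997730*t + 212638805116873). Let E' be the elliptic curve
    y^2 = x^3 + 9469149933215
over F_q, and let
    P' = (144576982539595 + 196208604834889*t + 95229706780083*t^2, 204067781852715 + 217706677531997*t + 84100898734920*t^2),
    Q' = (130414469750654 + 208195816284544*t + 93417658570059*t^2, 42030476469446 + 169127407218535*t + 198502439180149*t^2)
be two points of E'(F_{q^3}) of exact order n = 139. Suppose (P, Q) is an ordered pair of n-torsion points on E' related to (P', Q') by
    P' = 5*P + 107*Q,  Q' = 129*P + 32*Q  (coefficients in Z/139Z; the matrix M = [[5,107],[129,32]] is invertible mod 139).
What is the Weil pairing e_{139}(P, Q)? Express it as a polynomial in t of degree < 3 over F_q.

Since e_{139}(P,P)=e_{139}(Q,Q)=1 and e_{139}(Q,P)=e_{139}(P,Q)^{-1}, expanding e_{139}(5*P + 107*Q,129*P + 32*Q) leaves e(P,Q)^det(M).
5*32 - 107*129 = -13643; reduced mod 139: det = 118, inverse 86.
Run Miller on y^2=x^3+9469149933215 over F_{254249595074071}: ladder 10001011 (8 bits); e = f_P(D_Q)/f_Q(D_P).
f_P(D_Q)/f_Q(D_P) = 56234359117153 + 25094555210703*t + 102777474336474*t^2.
e_{139}(P,Q) = (56234359117153 + 25094555210703*t + 102777474336474*t^2)^{86} = 155503686733487 + 167180902532064*t + 165104880438463*t^2.

155503686733487 + 167180902532064*t + 165104880438463*t^2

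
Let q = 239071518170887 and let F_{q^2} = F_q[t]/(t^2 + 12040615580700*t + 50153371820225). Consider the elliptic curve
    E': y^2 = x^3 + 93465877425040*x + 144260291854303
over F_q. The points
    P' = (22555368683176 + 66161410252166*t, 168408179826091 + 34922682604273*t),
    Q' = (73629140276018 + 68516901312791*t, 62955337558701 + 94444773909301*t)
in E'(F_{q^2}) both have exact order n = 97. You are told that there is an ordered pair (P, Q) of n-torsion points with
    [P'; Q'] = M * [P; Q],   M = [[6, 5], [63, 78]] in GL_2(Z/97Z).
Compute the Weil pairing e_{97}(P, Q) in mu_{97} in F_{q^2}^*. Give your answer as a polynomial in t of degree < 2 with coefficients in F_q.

Alternating bilinearity on E[97] (values in mu_{97} in F_{239071518170887^2}) gives e(P',Q') = e(P,Q)^det(M).
det M = 6*78 - 5*63 = 153 = 56 (mod 97); 56^{-1} = 26 (mod 97).
Double-and-add over 1100001: 7-1 doublings, 3-1 additions; each step l_{T,T}/v_{2T} or l_{T,P'}/v at Q'+S for random S.
Miller gives e_{97}(P',Q') = 176250441537630 + 142655052884648*t in F_{239071518170887^2}.
(176250441537630 + 142655052884648*t)^{26} mod (239071518170887,f) = 116786820880634 + 234562235068501*t.

116786820880634 + 234562235068501*t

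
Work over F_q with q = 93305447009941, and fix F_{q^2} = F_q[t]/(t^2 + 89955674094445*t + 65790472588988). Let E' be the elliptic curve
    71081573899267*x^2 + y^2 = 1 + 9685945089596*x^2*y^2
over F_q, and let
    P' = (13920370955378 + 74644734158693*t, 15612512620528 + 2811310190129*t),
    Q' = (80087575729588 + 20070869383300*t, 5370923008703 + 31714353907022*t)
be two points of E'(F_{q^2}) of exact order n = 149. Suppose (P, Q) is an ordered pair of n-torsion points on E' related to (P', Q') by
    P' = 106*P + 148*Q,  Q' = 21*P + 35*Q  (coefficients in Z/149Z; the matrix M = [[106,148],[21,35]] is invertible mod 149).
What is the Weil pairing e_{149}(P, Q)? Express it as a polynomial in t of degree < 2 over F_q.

65033260487231 + 28220632709302*t

Since e_{149}(P,P)=e_{149}(Q,Q)=1 and e_{149}(Q,P)=e_{149}(P,Q)^{-1}, expanding e_{149}(106*P + 148*Q,21*P + 35*Q) leaves e(P,Q)^det(M).
Hence e(P,Q) = e(P',Q')^{25} where 25 = 6^{-1} mod 149.
Map (x,y)_Ed via u=(1+y)/(1-y), v=(1+y)/((1-y)x) to Montgomery A=87433200485607,B=12319888661927; then to (a',b')=(55593703766937,48797939173646).
n = 149 = (10010101)_2 (8 bits, wt 4); accumulate f_{149,P'}(Q'+S)/f_{149,P'}(S) along the 7-step ladder.
The quotient is 91921664068501 + 22453107925838*t.
Thus e_{149}(P,Q) = 65033260487231 + 28220632709302*t.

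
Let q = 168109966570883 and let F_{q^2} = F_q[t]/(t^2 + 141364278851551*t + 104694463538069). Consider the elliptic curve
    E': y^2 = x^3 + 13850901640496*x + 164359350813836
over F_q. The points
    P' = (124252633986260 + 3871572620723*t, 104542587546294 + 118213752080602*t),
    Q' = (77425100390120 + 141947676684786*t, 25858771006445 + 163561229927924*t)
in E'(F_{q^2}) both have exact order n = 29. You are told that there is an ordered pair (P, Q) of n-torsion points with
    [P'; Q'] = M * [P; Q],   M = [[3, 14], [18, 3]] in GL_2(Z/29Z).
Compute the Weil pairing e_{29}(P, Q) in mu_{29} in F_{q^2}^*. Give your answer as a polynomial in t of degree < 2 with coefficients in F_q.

e_{29} is bilinear + alternating on E[29], so e_{29}(3*P + 14*Q, 18*P + 3*Q) = e_{29}(P,Q)^(3*3-14*18).
Hence e(P,Q) = e(P',Q')^{21} where 21 = 18^{-1} mod 29.
n = 29 = (11101)_2 (5 bits, wt 4); accumulate f_{29,P'}(Q'+S)/f_{29,P'}(S) along the 4-step ladder.
The quotient is 55416608352552 + 6379713160313*t.
Hence e(P,Q) = 20683156295842 + 24634803424254*t in F_{168109966570883^2}^*.

20683156295842 + 24634803424254*t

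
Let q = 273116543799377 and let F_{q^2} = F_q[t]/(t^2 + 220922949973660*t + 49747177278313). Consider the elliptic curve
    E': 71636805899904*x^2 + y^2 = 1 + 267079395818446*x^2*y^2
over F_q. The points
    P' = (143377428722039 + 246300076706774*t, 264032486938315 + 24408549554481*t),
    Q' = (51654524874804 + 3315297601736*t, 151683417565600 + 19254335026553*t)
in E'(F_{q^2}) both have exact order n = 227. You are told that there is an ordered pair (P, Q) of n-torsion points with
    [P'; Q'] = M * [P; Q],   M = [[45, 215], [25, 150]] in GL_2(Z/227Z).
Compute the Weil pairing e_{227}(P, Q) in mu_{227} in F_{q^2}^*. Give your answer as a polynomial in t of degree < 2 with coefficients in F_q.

234713972690838 + 131311507068280*t

e_{227} is bilinear + alternating on E[227], so e_{227}(45*P + 215*Q, 25*P + 150*Q) = e_{227}(P,Q)^(45*150-215*25).
Hence e(P,Q) = e(P',Q')^{35} where 35 = 13^{-1} mod 227.
Edwards->Montgomery: u=(1+y)/(1-y), v=u/x -> 114215823121531v^2=u^3+138987272123127u^2+u; then x_W=87697624420053u+238530396152643: y^2=x^3+141160274989683*x+96368637265367.
n = 227 = (11100011)_2 (8 bits, wt 5); accumulate f_{227,P'}(Q'+S)/f_{227,P'}(S) along the 7-step ladder.
e_{227}(P',Q') = 244351045205116 + 101332383600427*t.
Hence e(P,Q) = 234713972690838 + 131311507068280*t in F_{273116543799377^2}^*.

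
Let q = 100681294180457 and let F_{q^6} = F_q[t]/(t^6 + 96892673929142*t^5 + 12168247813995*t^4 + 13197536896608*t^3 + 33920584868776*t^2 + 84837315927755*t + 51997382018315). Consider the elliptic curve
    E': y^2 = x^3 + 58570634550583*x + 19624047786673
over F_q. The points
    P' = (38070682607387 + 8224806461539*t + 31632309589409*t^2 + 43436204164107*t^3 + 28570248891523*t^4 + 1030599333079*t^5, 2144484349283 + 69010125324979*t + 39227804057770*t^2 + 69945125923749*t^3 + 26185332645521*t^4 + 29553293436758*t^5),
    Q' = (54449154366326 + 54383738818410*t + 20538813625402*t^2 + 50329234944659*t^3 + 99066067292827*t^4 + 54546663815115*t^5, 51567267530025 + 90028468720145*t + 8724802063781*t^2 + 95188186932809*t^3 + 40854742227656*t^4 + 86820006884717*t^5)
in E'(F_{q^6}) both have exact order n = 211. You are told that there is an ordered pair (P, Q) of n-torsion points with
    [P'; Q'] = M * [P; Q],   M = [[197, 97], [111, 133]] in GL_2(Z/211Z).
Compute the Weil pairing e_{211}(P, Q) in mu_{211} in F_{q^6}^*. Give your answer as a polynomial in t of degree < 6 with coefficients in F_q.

46610755131786 + 7464892863685*t + 79492402080269*t^2 + 43453172131977*t^3 + 28949735342491*t^4 + 78304955151134*t^5

The 211-Weil pairing on E[211] over F_{100681294180457} is alternating-bilinear: e_{211}(P',Q') = e_{211}(P,Q)^det(M).
Hence e(P,Q) = e(P',Q')^{177} where 177 = 31^{-1} mod 211.
n = 211 = (11010011)_2 (8 bits, wt 5); accumulate f_{211,P'}(Q'+S)/f_{211,P'}(S) along the 7-step ladder.
The quotient is 26680476612813 + 53890874530333*t + 24892041752209*t^2 + 86111645270244*t^3 + 84911007932307*t^4 + 26125503702013*t^5.
e_{211}(P,Q) = (26680476612813 + 53890874530333*t + 24892041752209*t^2 + 86111645270244*t^3 + 84911007932307*t^4 + 26125503702013*t^5)^{177} = 46610755131786 + 7464892863685*t + 79492402080269*t^2 + 43453172131977*t^3 + 28949735342491*t^4 + 78304955151134*t^5.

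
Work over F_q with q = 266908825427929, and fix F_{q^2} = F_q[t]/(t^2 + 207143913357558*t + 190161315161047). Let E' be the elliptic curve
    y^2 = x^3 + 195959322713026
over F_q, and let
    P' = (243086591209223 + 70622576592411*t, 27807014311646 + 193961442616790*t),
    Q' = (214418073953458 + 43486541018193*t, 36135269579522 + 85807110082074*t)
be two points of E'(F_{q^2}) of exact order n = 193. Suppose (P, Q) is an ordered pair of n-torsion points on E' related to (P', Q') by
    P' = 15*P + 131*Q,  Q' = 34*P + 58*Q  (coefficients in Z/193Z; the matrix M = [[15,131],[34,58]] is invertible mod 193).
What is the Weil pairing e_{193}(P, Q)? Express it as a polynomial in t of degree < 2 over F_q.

177830147663254 + 197305636368102*t

Since e_{193}(P,P)=e_{193}(Q,Q)=1 and e_{193}(Q,P)=e_{193}(P,Q)^{-1}, expanding e_{193}(15*P + 131*Q,34*P + 58*Q) leaves e(P,Q)^det(M).
Inverting 83 mod 193: 100. Thus e_{193}(P,Q) = e(P',Q')^{100}.
8-bit Miller (11000001) on E'/F_{266908825427929} with a'=0, b'=195959322713026: accumulate tangent/chord ratios at Q'+S and P'+S'.
Miller gives e_{193}(P',Q') = 95150134659749 + 185604024317170*t in F_{266908825427929^2}.
Raise to 100: e(P,Q) = 177830147663254 + 197305636368102*t in mu_{193}.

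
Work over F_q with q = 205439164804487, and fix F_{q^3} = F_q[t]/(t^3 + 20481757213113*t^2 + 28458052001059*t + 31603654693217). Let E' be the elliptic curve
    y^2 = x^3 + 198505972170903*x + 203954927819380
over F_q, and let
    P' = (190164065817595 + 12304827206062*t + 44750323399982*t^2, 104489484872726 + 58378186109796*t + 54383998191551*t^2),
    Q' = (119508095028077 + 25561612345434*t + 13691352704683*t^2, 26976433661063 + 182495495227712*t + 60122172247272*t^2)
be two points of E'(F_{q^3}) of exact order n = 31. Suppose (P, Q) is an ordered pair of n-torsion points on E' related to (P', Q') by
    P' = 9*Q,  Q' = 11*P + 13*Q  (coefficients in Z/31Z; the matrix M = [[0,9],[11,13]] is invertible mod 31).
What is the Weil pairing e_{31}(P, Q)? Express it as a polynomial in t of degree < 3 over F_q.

158097977594321 + 132354252089414*t + 36351172245449*t^2

e_{31}(aP+bQ,cP+dQ) = e_{31}(P,Q)^(ad-bc); with (a,b,c,d)=(0,9,11,13) this gives the det-31 law.
So e_{31}(P,Q) = e_{31}(P',Q')^{5}, since 25*5 = 1 mod 31.
Run Miller on y^2=x^3+198505972170903*x+203954927819380 over F_{205439164804487}: ladder 11111 (5 bits); e = f_P(D_Q)/f_Q(D_P).
The quotient is 87316704739094 + 36981829110380*t + 112133921057732*t^2.
Hence e(P,Q) = 158097977594321 + 132354252089414*t + 36351172245449*t^2 in F_{205439164804487^3}^*.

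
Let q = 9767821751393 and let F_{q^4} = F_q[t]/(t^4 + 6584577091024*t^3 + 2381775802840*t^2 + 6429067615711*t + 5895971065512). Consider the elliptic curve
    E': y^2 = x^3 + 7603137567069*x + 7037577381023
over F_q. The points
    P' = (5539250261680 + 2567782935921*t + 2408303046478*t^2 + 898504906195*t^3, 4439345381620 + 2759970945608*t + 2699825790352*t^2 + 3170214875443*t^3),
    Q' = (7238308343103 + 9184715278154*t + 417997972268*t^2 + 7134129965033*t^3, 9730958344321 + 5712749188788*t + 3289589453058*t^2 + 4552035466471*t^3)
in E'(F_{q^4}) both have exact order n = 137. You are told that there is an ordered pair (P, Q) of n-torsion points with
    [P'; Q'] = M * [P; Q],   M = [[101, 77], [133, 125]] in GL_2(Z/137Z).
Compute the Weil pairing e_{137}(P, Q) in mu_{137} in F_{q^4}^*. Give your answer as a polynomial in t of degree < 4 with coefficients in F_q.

427941563798 + 8262201490096*t + 2238251283386*t^2 + 3212918382774*t^3

e_{137} is bilinear + alternating on E[137], so e_{137}(101*P + 77*Q, 133*P + 125*Q) = e_{137}(P,Q)^(101*125-77*133).
Inverting 55 mod 137: 5. Thus e_{137}(P,Q) = e(P',Q')^{5}.
Double-and-add over 10001001: 8-1 doublings, 3-1 additions; each step l_{T,T}/v_{2T} or l_{T,P'}/v at Q'+S for random S.
The quotient is 458635636886 + 6478307870521*t + 3756924426414*t^2 + 5830080882364*t^3.
Raise to 5: e(P,Q) = 427941563798 + 8262201490096*t + 2238251283386*t^2 + 3212918382774*t^3 in mu_{137}.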